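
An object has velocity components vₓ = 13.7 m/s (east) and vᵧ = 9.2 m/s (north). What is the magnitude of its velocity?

|v| = √(vₓ² + vᵧ²) = √(13.7² + 9.2²) = √(272.33) = 16.5 m/s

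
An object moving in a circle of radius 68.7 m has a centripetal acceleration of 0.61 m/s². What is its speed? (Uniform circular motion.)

v = √(a_c × r) = √(0.61 × 68.7) = 6.47 m/s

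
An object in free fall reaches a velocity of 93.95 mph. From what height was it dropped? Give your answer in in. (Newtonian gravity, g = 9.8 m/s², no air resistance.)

v = 93.95 mph × 0.44704 = 41.9994 m/s
h = v² / (2g) = 41.9994² / (2 × 9.8) = 89.9974 m
h = 89.9974 m / 0.0254 = 3543 in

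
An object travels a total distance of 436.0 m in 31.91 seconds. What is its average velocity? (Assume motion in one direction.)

v_avg = Δd / Δt = 436.0 / 31.91 = 13.66 m/s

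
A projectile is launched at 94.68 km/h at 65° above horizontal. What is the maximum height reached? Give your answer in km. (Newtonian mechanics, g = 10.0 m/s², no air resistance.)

v₀ = 94.68 km/h × 0.2777777777777778 = 26.3 m/s
H = v₀² × sin²(θ) / (2g) = 26.3² × sin(65°)² / (2 × 10.0) = 691.69 × 0.821394 / 20.0 = 28.4075 m
H = 28.4075 m / 1000.0 = 0.02841 km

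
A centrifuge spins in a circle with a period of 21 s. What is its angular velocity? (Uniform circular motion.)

ω = 2π/T = 2π/21 = 0.2992 rad/s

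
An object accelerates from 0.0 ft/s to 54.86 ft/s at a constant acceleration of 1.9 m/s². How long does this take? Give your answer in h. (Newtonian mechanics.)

v₀ = 0.0 ft/s × 0.3048 = 0.0 m/s
v = 54.86 ft/s × 0.3048 = 16.7213 m/s
t = (v - v₀) / a = (16.7213 - 0.0) / 1.9 = 8.80068 s
t = 8.80068 s / 3600.0 = 0.002445 h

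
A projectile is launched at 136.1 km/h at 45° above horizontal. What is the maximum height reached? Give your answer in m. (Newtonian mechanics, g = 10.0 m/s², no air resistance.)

v₀ = 136.1 km/h × 0.2777777777777778 = 37.8056 m/s
H = v₀² × sin²(θ) / (2g) = 37.8056² × sin(45°)² / (2 × 10.0) = 1429.26 × 0.5 / 20.0 = 35.73 m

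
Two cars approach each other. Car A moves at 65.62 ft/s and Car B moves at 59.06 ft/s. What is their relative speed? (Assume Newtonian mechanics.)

v_rel = v_A + v_B = 65.62 + 59.06 = 124.68 ft/s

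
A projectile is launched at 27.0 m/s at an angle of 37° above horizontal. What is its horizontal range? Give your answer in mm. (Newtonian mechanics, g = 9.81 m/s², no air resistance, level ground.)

R = v₀² × sin(2θ) / g = 27.0² × sin(2 × 37°) / 9.81 = 729.0 × 0.961262 / 9.81 = 71.4332 m
R = 71.4332 m / 0.001 = 71430 mm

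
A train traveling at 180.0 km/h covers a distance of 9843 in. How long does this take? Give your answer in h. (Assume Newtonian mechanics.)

d = 9843 in × 0.0254 = 250.012 m
v = 180.0 km/h × 0.2777777777777778 = 50.0 m/s
t = d / v = 250.012 / 50.0 = 5.00024 s
t = 5.00024 s / 3600.0 = 0.001389 h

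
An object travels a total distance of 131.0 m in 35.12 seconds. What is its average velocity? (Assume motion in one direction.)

v_avg = Δd / Δt = 131.0 / 35.12 = 3.73 m/s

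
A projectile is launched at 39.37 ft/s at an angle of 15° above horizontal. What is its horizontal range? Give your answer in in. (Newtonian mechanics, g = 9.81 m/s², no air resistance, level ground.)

v₀ = 39.37 ft/s × 0.3048 = 12.0 m/s
R = v₀² × sin(2θ) / g = 12.0² × sin(2 × 15°) / 9.81 = 144.0 × 0.5 / 9.81 = 7.33945 m
R = 7.33945 m / 0.0254 = 289.0 in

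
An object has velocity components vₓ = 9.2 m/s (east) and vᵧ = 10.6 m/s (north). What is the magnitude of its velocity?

|v| = √(vₓ² + vᵧ²) = √(9.2² + 10.6²) = √(197.0) = 14.04 m/s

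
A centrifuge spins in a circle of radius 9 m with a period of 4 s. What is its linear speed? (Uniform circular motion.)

v = 2πr/T = 2π×9/4 = 14.14 m/s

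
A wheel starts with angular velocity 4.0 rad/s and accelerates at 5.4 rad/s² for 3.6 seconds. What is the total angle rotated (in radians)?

θ = ω₀t + ½αt² = 4.0×3.6 + ½×5.4×3.6² = 49.39 rad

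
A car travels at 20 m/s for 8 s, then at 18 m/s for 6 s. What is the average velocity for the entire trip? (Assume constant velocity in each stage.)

d₁ = v₁t₁ = 20 × 8 = 160 m
d₂ = v₂t₂ = 18 × 6 = 108 m
d_total = 268 m, t_total = 14 s
v_avg = d_total/t_total = 268/14 = 19.14 m/s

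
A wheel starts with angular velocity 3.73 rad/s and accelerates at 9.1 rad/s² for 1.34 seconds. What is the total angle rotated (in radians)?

θ = ω₀t + ½αt² = 3.73×1.34 + ½×9.1×1.34² = 13.17 rad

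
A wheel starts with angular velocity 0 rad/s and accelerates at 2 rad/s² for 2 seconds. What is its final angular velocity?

ω = ω₀ + αt = 0 + 2 × 2 = 4 rad/s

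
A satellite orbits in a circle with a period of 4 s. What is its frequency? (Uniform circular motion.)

f = 1/T = 1/4 = 0.25 Hz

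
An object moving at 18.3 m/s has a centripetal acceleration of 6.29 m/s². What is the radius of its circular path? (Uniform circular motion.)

r = v²/a_c = 18.3²/6.29 = 53.24 m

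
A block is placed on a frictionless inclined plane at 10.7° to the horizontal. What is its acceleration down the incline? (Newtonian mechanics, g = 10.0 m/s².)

a = g sin(θ) = 10.0 × sin(10.7°) = 10.0 × 0.1857 = 1.86 m/s²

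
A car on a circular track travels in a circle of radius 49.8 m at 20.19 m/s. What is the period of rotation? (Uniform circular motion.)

T = 2πr/v = 2π×49.8/20.19 = 15.5 s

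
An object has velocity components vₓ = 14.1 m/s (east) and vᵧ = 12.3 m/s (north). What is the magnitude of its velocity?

|v| = √(vₓ² + vᵧ²) = √(14.1² + 12.3²) = √(350.1) = 18.71 m/s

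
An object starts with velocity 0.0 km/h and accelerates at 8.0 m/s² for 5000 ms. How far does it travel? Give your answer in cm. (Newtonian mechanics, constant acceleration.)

v₀ = 0.0 km/h × 0.2777777777777778 = 0.0 m/s
t = 5000 ms × 0.001 = 5.0 s
d = v₀ × t + ½ × a × t² = 0.0 × 5.0 + 0.5 × 8.0 × 5.0² = 100.0 m
d = 100.0 m / 0.01 = 10000 cm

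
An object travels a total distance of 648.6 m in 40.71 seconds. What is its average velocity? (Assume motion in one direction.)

v_avg = Δd / Δt = 648.6 / 40.71 = 15.93 m/s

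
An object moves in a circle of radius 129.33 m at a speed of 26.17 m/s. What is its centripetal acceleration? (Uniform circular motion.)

a_c = v²/r = 26.17²/129.33 = 684.8689/129.33 = 5.3 m/s²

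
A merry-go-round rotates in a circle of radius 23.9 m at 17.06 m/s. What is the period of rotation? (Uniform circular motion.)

T = 2πr/v = 2π×23.9/17.06 = 8.8 s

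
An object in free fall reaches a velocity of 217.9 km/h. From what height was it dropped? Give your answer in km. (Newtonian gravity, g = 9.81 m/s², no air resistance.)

v = 217.9 km/h × 0.2777777777777778 = 60.5278 m/s
h = v² / (2g) = 60.5278² / (2 × 9.81) = 186.729 m
h = 186.729 m / 1000.0 = 0.1867 km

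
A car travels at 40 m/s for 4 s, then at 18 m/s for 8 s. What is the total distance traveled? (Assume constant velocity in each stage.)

d₁ = v₁t₁ = 40 × 4 = 160 m
d₂ = v₂t₂ = 18 × 8 = 144 m
d_total = 160 + 144 = 304 m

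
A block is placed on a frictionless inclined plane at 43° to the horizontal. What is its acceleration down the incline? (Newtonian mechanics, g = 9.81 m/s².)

a = g sin(θ) = 9.81 × sin(43°) = 9.81 × 0.682 = 6.69 m/s²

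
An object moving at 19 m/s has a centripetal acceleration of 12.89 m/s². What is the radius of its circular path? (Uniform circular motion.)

r = v²/a_c = 19²/12.89 = 28.01 m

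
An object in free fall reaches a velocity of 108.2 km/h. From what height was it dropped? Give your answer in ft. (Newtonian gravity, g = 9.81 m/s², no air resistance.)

v = 108.2 km/h × 0.2777777777777778 = 30.0556 m/s
h = v² / (2g) = 30.0556² / (2 × 9.81) = 46.0417 m
h = 46.0417 m / 0.3048 = 151.1 ft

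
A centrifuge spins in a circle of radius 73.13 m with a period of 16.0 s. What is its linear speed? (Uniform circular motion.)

v = 2πr/T = 2π×73.13/16.0 = 28.72 m/s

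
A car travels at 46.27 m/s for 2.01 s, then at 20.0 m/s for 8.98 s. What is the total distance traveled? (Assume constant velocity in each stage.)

d₁ = v₁t₁ = 46.27 × 2.01 = 93.0027 m
d₂ = v₂t₂ = 20.0 × 8.98 = 179.6 m
d_total = 93.0027 + 179.6 = 272.6 m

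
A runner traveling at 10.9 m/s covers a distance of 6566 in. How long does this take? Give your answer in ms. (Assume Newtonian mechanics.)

d = 6566 in × 0.0254 = 166.776 m
t = d / v = 166.776 / 10.9 = 15.3006 s
t = 15.3006 s / 0.001 = 15300 ms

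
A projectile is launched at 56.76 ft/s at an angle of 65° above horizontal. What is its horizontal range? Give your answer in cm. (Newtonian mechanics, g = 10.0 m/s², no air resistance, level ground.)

v₀ = 56.76 ft/s × 0.3048 = 17.3004 m/s
R = v₀² × sin(2θ) / g = 17.3004² × sin(2 × 65°) / 10.0 = 299.304 × 0.766044 / 10.0 = 22.928 m
R = 22.928 m / 0.01 = 2293 cm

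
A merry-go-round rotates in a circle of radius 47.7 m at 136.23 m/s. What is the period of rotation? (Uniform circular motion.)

T = 2πr/v = 2π×47.7/136.23 = 2.2 s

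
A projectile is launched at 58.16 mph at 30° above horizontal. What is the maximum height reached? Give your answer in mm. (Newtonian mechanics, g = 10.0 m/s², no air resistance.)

v₀ = 58.16 mph × 0.44704 = 25.9998 m/s
H = v₀² × sin²(θ) / (2g) = 25.9998² × sin(30°)² / (2 × 10.0) = 675.99 × 0.25 / 20.0 = 8.44988 m
H = 8.44988 m / 0.001 = 8450 mm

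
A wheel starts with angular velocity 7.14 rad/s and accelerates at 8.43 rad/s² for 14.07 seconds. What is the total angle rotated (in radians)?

θ = ω₀t + ½αt² = 7.14×14.07 + ½×8.43×14.07² = 934.88 rad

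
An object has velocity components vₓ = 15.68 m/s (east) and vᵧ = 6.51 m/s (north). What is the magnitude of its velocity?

|v| = √(vₓ² + vᵧ²) = √(15.68² + 6.51²) = √(288.2425) = 16.98 m/s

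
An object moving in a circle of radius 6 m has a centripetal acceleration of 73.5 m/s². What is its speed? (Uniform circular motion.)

v = √(a_c × r) = √(73.5 × 6) = 21.0 m/s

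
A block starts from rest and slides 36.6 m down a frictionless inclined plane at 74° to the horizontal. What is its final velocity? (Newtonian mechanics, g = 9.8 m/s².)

a = g sin(θ) = 9.8 × sin(74°) = 9.4204 m/s²
v = √(2ad) = √(2 × 9.4204 × 36.6) = 26.26 m/s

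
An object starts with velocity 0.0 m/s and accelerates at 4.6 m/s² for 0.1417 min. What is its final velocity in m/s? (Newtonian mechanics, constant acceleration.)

t = 0.1417 min × 60.0 = 8.502 s
v = v₀ + a × t = 0.0 + 4.6 × 8.502 = 39.11 m/s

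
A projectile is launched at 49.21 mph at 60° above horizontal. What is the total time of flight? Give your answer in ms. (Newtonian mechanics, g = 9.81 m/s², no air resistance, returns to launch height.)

v₀ = 49.21 mph × 0.44704 = 21.9988 m/s
T = 2 × v₀ × sin(θ) / g = 2 × 21.9988 × sin(60°) / 9.81 = 2 × 21.9988 × 0.866025 / 9.81 = 3.8841 s
T = 3.8841 s / 0.001 = 3884 ms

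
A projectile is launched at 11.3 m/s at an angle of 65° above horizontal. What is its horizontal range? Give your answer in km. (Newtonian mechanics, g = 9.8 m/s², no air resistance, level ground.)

R = v₀² × sin(2θ) / g = 11.3² × sin(2 × 65°) / 9.8 = 127.69 × 0.766044 / 9.8 = 9.98124 m
R = 9.98124 m / 1000.0 = 0.009981 km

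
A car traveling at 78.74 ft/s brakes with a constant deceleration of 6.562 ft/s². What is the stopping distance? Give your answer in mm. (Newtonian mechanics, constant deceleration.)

v₀ = 78.74 ft/s × 0.3048 = 24.0 m/s
a = 6.562 ft/s² × 0.3048 = 2.0001 m/s²
d = v₀² / (2a) = 24.0² / (2 × 2.0001) = 576.0 / 4.0002 = 143.993 m
d = 143.993 m / 0.001 = 144000 mm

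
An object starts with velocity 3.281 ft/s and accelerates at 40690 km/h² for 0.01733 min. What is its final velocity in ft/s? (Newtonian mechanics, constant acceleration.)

v₀ = 3.281 ft/s × 0.3048 = 1.00005 m/s
a = 40690 km/h² × 7.716049382716049e-05 = 3.13966 m/s²
t = 0.01733 min × 60.0 = 1.0398 s
v = v₀ + a × t = 1.00005 + 3.13966 × 1.0398 = 4.26467 m/s
v = 4.26467 m/s / 0.3048 = 13.99 ft/s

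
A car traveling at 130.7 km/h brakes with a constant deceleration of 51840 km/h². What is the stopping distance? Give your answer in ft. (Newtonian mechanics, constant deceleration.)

v₀ = 130.7 km/h × 0.2777777777777778 = 36.3056 m/s
a = 51840 km/h² × 7.716049382716049e-05 = 4.0 m/s²
d = v₀² / (2a) = 36.3056² / (2 × 4.0) = 1318.1 / 8.0 = 164.762 m
d = 164.762 m / 0.3048 = 540.6 ft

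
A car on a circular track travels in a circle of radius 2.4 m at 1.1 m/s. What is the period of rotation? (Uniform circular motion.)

T = 2πr/v = 2π×2.4/1.1 = 13.71 s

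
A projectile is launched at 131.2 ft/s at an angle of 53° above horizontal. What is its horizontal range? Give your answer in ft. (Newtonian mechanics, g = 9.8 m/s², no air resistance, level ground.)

v₀ = 131.2 ft/s × 0.3048 = 39.9898 m/s
R = v₀² × sin(2θ) / g = 39.9898² × sin(2 × 53°) / 9.8 = 1599.18 × 0.961262 / 9.8 = 156.86 m
R = 156.86 m / 0.3048 = 514.6 ft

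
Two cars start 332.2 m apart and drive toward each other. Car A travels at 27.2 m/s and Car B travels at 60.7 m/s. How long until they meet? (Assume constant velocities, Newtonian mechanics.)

Combined speed: v_combined = 27.2 + 60.7 = 87.9 m/s
Time to meet: t = d/v_combined = 332.2/87.9 = 3.78 s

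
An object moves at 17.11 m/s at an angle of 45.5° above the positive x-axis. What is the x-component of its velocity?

vₓ = v cos(θ) = 17.11 × cos(45.5°) = 11.99 m/s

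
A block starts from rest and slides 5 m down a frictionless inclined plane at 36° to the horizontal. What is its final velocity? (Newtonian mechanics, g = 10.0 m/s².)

a = g sin(θ) = 10.0 × sin(36°) = 5.8779 m/s²
v = √(2ad) = √(2 × 5.8779 × 5) = 7.67 m/s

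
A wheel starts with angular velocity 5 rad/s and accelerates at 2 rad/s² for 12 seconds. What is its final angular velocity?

ω = ω₀ + αt = 5 + 2 × 12 = 29 rad/s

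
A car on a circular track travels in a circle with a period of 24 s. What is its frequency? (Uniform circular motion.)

f = 1/T = 1/24 = 0.0417 Hz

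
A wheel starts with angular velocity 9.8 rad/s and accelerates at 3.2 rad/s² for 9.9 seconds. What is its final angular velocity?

ω = ω₀ + αt = 9.8 + 3.2 × 9.9 = 41.48 rad/s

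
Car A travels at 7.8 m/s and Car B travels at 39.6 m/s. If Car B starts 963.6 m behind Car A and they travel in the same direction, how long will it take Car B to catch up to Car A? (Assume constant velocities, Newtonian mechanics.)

Relative speed: v_rel = 39.6 - 7.8 = 31.8 m/s
Time to catch: t = d₀/v_rel = 963.6/31.8 = 30.3 s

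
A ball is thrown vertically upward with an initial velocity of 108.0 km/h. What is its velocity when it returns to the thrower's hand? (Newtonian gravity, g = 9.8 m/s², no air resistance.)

By conservation of energy (no air resistance), the ball returns to the throw height with the same speed as launch, but directed downward.
|v_ground| = v₀ = 108.0 km/h
v_ground = 108.0 km/h (downward)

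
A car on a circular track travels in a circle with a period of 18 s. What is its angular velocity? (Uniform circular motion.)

ω = 2π/T = 2π/18 = 0.3491 rad/s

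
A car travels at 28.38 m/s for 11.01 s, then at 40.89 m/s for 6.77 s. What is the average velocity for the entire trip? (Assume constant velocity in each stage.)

d₁ = v₁t₁ = 28.38 × 11.01 = 312.4638 m
d₂ = v₂t₂ = 40.89 × 6.77 = 276.8253 m
d_total = 589.2891 m, t_total = 17.78 s
v_avg = d_total/t_total = 589.2891/17.78 = 33.14 m/s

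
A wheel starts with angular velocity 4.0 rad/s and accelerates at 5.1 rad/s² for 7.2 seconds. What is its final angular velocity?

ω = ω₀ + αt = 4.0 + 5.1 × 7.2 = 40.72 rad/s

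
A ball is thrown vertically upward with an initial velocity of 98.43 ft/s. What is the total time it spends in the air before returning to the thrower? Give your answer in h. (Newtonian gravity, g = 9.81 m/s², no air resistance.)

v₀ = 98.43 ft/s × 0.3048 = 30.0015 m/s
t_total = 2 × v₀ / g = 2 × 30.0015 / 9.81 = 6.11651 s
t_total = 6.11651 s / 3600.0 = 0.001699 h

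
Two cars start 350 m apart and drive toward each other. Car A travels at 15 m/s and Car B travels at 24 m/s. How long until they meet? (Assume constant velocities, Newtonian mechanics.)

Combined speed: v_combined = 15 + 24 = 39 m/s
Time to meet: t = d/v_combined = 350/39 = 8.97 s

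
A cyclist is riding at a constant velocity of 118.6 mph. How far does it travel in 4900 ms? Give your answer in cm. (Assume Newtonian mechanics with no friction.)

v = 118.6 mph × 0.44704 = 53.0189 m/s
t = 4900 ms × 0.001 = 4.9 s
d = v × t = 53.0189 × 4.9 = 259.793 m
d = 259.793 m / 0.01 = 25980 cm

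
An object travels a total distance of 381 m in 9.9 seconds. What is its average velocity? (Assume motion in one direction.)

v_avg = Δd / Δt = 381 / 9.9 = 38.48 m/s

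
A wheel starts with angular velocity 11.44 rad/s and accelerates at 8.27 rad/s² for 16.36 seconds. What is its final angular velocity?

ω = ω₀ + αt = 11.44 + 8.27 × 16.36 = 146.74 rad/s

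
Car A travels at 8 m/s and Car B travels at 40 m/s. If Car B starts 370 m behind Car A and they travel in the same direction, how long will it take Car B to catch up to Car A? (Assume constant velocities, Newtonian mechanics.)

Relative speed: v_rel = 40 - 8 = 32 m/s
Time to catch: t = d₀/v_rel = 370/32 = 11.56 s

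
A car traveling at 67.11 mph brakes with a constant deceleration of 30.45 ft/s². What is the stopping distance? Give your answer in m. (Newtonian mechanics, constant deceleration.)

v₀ = 67.11 mph × 0.44704 = 30.0009 m/s
a = 30.45 ft/s² × 0.3048 = 9.28116 m/s²
d = v₀² / (2a) = 30.0009² / (2 × 9.28116) = 900.054 / 18.5623 = 48.49 m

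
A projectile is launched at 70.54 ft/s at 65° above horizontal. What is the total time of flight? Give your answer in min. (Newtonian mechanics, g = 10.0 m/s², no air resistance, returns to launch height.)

v₀ = 70.54 ft/s × 0.3048 = 21.5006 m/s
T = 2 × v₀ × sin(θ) / g = 2 × 21.5006 × sin(65°) / 10.0 = 2 × 21.5006 × 0.906308 / 10.0 = 3.89723 s
T = 3.89723 s / 60.0 = 0.06495 min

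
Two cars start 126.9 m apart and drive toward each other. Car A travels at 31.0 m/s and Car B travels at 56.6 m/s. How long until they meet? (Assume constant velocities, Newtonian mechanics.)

Combined speed: v_combined = 31.0 + 56.6 = 87.6 m/s
Time to meet: t = d/v_combined = 126.9/87.6 = 1.45 s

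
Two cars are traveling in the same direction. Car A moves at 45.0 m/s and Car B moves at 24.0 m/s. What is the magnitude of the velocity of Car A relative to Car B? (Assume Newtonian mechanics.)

v_rel = |v_A - v_B| = |45.0 - 24.0| = 21.0 m/s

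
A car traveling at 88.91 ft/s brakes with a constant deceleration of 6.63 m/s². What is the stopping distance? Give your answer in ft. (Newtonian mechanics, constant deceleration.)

v₀ = 88.91 ft/s × 0.3048 = 27.0998 m/s
d = v₀² / (2a) = 27.0998² / (2 × 6.63) = 734.399 / 13.26 = 55.3845 m
d = 55.3845 m / 0.3048 = 181.7 ft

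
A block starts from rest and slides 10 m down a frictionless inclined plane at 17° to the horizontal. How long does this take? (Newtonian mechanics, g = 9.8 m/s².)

a = g sin(θ) = 9.8 × sin(17°) = 2.8652 m/s²
t = √(2d/a) = √(2 × 10 / 2.8652) = 2.64 s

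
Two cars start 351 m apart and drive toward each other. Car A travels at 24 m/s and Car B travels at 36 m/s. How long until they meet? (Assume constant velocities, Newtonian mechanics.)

Combined speed: v_combined = 24 + 36 = 60 m/s
Time to meet: t = d/v_combined = 351/60 = 5.85 s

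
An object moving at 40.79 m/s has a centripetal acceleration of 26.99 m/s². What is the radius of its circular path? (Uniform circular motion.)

r = v²/a_c = 40.79²/26.99 = 61.65 m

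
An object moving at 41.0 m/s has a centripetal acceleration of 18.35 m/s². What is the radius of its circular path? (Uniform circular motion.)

r = v²/a_c = 41.0²/18.35 = 91.61 m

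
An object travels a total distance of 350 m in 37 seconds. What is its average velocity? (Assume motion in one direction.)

v_avg = Δd / Δt = 350 / 37 = 9.46 m/s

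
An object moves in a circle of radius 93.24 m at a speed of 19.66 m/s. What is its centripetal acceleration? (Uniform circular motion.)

a_c = v²/r = 19.66²/93.24 = 386.5156/93.24 = 4.15 m/s²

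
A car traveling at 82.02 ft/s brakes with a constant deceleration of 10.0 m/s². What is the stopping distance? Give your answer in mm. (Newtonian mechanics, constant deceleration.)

v₀ = 82.02 ft/s × 0.3048 = 24.9997 m/s
d = v₀² / (2a) = 24.9997² / (2 × 10.0) = 624.985 / 20.0 = 31.2492 m
d = 31.2492 m / 0.001 = 31250 mm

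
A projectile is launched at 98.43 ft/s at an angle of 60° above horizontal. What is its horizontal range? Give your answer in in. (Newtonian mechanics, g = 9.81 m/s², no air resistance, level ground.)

v₀ = 98.43 ft/s × 0.3048 = 30.0015 m/s
R = v₀² × sin(2θ) / g = 30.0015² × sin(2 × 60°) / 9.81 = 900.09 × 0.866025 / 9.81 = 79.4598 m
R = 79.4598 m / 0.0254 = 3128 in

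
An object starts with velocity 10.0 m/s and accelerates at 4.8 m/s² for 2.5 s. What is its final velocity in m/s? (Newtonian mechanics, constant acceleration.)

v = v₀ + a × t = 10.0 + 4.8 × 2.5 = 22.0 m/s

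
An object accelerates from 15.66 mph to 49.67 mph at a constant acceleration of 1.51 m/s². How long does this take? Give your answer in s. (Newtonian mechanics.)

v₀ = 15.66 mph × 0.44704 = 7.00065 m/s
v = 49.67 mph × 0.44704 = 22.2045 m/s
t = (v - v₀) / a = (22.2045 - 7.00065) / 1.51 = 10.07 s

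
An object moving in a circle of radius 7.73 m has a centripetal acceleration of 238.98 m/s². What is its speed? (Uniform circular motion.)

v = √(a_c × r) = √(238.98 × 7.73) = 42.98 m/s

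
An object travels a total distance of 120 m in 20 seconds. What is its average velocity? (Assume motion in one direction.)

v_avg = Δd / Δt = 120 / 20 = 6.0 m/s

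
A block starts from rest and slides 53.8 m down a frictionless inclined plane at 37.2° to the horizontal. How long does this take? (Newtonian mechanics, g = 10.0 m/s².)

a = g sin(θ) = 10.0 × sin(37.2°) = 6.046 m/s²
t = √(2d/a) = √(2 × 53.8 / 6.046) = 4.22 s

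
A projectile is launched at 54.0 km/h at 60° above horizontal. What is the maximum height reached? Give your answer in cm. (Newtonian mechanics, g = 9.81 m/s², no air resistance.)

v₀ = 54.0 km/h × 0.2777777777777778 = 15.0 m/s
H = v₀² × sin²(θ) / (2g) = 15.0² × sin(60°)² / (2 × 9.81) = 225.0 × 0.75 / 19.62 = 8.60092 m
H = 8.60092 m / 0.01 = 860.1 cm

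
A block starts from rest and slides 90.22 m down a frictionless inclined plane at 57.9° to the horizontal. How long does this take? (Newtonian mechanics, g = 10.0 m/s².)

a = g sin(θ) = 10.0 × sin(57.9°) = 8.4712 m/s²
t = √(2d/a) = √(2 × 90.22 / 8.4712) = 4.62 s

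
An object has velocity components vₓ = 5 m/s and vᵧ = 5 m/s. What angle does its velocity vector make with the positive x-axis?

θ = arctan(vᵧ/vₓ) = arctan(5/5) = 45.0°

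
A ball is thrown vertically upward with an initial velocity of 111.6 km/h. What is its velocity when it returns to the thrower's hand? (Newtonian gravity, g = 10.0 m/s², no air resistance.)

By conservation of energy (no air resistance), the ball returns to the throw height with the same speed as launch, but directed downward.
|v_ground| = v₀ = 111.6 km/h
v_ground = 111.6 km/h (downward)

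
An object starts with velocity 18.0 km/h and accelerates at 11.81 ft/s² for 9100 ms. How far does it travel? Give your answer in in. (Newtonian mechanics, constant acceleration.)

v₀ = 18.0 km/h × 0.2777777777777778 = 5.0 m/s
a = 11.81 ft/s² × 0.3048 = 3.59969 m/s²
t = 9100 ms × 0.001 = 9.1 s
d = v₀ × t + ½ × a × t² = 5.0 × 9.1 + 0.5 × 3.59969 × 9.1² = 194.545 m
d = 194.545 m / 0.0254 = 7659 in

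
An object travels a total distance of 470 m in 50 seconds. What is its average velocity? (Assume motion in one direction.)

v_avg = Δd / Δt = 470 / 50 = 9.4 m/s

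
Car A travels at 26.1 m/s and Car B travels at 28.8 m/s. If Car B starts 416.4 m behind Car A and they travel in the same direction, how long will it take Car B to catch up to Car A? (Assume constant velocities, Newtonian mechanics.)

Relative speed: v_rel = 28.8 - 26.1 = 2.7 m/s
Time to catch: t = d₀/v_rel = 416.4/2.7 = 154.22 s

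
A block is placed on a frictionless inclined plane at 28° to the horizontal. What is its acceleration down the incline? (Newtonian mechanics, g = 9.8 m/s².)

a = g sin(θ) = 9.8 × sin(28°) = 9.8 × 0.4695 = 4.6 m/s²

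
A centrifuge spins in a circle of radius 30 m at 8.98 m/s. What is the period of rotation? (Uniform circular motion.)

T = 2πr/v = 2π×30/8.98 = 20.99 s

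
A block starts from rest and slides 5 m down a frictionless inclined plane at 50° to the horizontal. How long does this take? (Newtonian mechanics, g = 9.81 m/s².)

a = g sin(θ) = 9.81 × sin(50°) = 7.5149 m/s²
t = √(2d/a) = √(2 × 5 / 7.5149) = 1.15 s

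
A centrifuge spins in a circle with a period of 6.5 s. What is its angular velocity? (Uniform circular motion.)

ω = 2π/T = 2π/6.5 = 0.9666 rad/s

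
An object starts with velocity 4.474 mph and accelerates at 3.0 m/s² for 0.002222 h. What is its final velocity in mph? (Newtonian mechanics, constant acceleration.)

v₀ = 4.474 mph × 0.44704 = 2.00006 m/s
t = 0.002222 h × 3600.0 = 7.9992 s
v = v₀ + a × t = 2.00006 + 3.0 × 7.9992 = 25.9977 m/s
v = 25.9977 m/s / 0.44704 = 58.16 mph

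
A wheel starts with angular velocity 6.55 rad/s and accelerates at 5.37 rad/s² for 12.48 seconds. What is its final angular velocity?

ω = ω₀ + αt = 6.55 + 5.37 × 12.48 = 73.57 rad/s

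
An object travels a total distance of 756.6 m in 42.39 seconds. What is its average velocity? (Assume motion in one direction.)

v_avg = Δd / Δt = 756.6 / 42.39 = 17.85 m/s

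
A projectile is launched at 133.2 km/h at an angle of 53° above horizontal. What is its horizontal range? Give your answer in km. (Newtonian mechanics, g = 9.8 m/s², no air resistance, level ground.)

v₀ = 133.2 km/h × 0.2777777777777778 = 37.0 m/s
R = v₀² × sin(2θ) / g = 37.0² × sin(2 × 53°) / 9.8 = 1369.0 × 0.961262 / 9.8 = 134.282 m
R = 134.282 m / 1000.0 = 0.1343 km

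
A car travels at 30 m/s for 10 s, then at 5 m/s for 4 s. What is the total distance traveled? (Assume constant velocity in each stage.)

d₁ = v₁t₁ = 30 × 10 = 300 m
d₂ = v₂t₂ = 5 × 4 = 20 m
d_total = 300 + 20 = 320 m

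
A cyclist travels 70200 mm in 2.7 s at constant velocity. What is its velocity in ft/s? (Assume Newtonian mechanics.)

d = 70200 mm × 0.001 = 70.2 m
v = d / t = 70.2 / 2.7 = 26.0 m/s
v = 26.0 m/s / 0.3048 = 85.3 ft/s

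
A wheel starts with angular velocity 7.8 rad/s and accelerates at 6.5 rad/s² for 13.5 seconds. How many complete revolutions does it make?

θ = ω₀t + ½αt² = 7.8×13.5 + ½×6.5×13.5² = 697.6125 rad
Total revolutions = θ/(2π) = 697.6125/(2π) = 111.03
Complete revolutions = ⌊111.03⌋ = 111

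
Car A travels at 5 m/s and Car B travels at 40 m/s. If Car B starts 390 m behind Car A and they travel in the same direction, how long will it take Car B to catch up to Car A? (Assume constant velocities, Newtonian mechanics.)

Relative speed: v_rel = 40 - 5 = 35 m/s
Time to catch: t = d₀/v_rel = 390/35 = 11.14 s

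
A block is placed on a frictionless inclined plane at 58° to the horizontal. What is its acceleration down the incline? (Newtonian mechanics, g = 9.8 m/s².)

a = g sin(θ) = 9.8 × sin(58°) = 9.8 × 0.848 = 8.31 m/s²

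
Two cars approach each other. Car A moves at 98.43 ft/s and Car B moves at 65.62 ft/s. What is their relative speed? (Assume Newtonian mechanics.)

v_rel = v_A + v_B = 98.43 + 65.62 = 164.05 ft/s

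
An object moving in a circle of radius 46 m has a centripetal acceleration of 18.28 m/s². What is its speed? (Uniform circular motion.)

v = √(a_c × r) = √(18.28 × 46) = 29.0 m/s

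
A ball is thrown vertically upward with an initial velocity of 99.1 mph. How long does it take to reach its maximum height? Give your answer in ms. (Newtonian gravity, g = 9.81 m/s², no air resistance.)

v₀ = 99.1 mph × 0.44704 = 44.3017 m/s
t_up = v₀ / g = 44.3017 / 9.81 = 4.51597 s
t_up = 4.51597 s / 0.001 = 4516 ms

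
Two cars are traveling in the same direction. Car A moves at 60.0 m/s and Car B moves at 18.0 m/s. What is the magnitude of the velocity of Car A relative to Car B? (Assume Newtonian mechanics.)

v_rel = |v_A - v_B| = |60.0 - 18.0| = 42.0 m/s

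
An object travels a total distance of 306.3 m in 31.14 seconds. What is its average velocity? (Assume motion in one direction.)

v_avg = Δd / Δt = 306.3 / 31.14 = 9.84 m/s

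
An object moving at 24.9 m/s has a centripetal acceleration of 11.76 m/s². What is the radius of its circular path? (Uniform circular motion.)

r = v²/a_c = 24.9²/11.76 = 52.72 m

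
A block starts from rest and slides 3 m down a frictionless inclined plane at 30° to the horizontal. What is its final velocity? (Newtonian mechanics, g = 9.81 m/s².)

a = g sin(θ) = 9.81 × sin(30°) = 4.905 m/s²
v = √(2ad) = √(2 × 4.905 × 3) = 5.42 m/s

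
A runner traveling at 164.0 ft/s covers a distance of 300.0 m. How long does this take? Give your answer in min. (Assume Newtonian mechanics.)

v = 164.0 ft/s × 0.3048 = 49.9872 m/s
t = d / v = 300.0 / 49.9872 = 6.00154 s
t = 6.00154 s / 60.0 = 0.1 min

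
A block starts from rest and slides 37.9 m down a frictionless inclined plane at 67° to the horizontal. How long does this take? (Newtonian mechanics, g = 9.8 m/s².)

a = g sin(θ) = 9.8 × sin(67°) = 9.0209 m/s²
t = √(2d/a) = √(2 × 37.9 / 9.0209) = 2.9 s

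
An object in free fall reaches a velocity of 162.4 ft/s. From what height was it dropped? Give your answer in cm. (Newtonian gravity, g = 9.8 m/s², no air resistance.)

v = 162.4 ft/s × 0.3048 = 49.4995 m/s
h = v² / (2g) = 49.4995² / (2 × 9.8) = 125.01 m
h = 125.01 m / 0.01 = 12500 cm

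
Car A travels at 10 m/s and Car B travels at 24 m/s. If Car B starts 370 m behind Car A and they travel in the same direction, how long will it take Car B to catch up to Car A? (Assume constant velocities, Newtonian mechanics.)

Relative speed: v_rel = 24 - 10 = 14 m/s
Time to catch: t = d₀/v_rel = 370/14 = 26.43 s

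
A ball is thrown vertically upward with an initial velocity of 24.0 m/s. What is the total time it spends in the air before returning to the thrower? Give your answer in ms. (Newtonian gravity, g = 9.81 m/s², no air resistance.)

t_total = 2 × v₀ / g = 2 × 24.0 / 9.81 = 4.89297 s
t_total = 4.89297 s / 0.001 = 4893 ms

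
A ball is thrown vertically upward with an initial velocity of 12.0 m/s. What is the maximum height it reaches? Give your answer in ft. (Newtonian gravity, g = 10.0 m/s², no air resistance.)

h_max = v₀² / (2g) = 12.0² / (2 × 10.0) = 144.0 / 20.0 = 7.2 m
h_max = 7.2 m / 0.3048 = 23.62 ft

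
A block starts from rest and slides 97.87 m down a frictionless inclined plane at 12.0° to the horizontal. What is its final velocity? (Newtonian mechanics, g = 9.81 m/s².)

a = g sin(θ) = 9.81 × sin(12.0°) = 2.0396 m/s²
v = √(2ad) = √(2 × 2.0396 × 97.87) = 19.98 m/s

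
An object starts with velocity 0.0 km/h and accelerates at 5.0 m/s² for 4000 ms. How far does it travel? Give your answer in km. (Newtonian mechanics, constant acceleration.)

v₀ = 0.0 km/h × 0.2777777777777778 = 0.0 m/s
t = 4000 ms × 0.001 = 4.0 s
d = v₀ × t + ½ × a × t² = 0.0 × 4.0 + 0.5 × 5.0 × 4.0² = 40.0 m
d = 40.0 m / 1000.0 = 0.04 km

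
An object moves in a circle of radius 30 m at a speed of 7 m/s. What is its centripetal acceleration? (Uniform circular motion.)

a_c = v²/r = 7²/30 = 49/30 = 1.63 m/s²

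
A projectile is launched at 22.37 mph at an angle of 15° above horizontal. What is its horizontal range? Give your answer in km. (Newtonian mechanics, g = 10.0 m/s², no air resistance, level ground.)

v₀ = 22.37 mph × 0.44704 = 10.0003 m/s
R = v₀² × sin(2θ) / g = 10.0003² × sin(2 × 15°) / 10.0 = 100.006 × 0.5 / 10.0 = 5.0003 m
R = 5.0003 m / 1000.0 = 0.005 km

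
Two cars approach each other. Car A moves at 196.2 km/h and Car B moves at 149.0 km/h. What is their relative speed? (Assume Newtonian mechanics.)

v_rel = v_A + v_B = 196.2 + 149.0 = 345.2 km/h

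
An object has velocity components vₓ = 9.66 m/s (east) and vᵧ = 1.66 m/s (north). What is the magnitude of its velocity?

|v| = √(vₓ² + vᵧ²) = √(9.66² + 1.66²) = √(96.0712) = 9.8 m/s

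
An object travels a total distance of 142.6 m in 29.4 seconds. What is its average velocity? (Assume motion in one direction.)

v_avg = Δd / Δt = 142.6 / 29.4 = 4.85 m/s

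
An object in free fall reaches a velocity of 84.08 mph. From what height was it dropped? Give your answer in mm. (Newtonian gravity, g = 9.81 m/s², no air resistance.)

v = 84.08 mph × 0.44704 = 37.5871 m/s
h = v² / (2g) = 37.5871² / (2 × 9.81) = 72.0076 m
h = 72.0076 m / 0.001 = 72010 mm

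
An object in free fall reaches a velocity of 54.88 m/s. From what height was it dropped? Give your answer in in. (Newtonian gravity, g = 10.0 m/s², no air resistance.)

h = v² / (2g) = 54.88² / (2 × 10.0) = 150.591 m
h = 150.591 m / 0.0254 = 5929 in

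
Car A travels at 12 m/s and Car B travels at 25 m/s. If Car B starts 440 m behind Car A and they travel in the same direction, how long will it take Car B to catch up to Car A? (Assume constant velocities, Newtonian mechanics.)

Relative speed: v_rel = 25 - 12 = 13 m/s
Time to catch: t = d₀/v_rel = 440/13 = 33.85 s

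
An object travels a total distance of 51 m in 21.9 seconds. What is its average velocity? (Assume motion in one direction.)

v_avg = Δd / Δt = 51 / 21.9 = 2.33 m/s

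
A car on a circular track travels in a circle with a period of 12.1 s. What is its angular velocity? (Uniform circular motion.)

ω = 2π/T = 2π/12.1 = 0.5193 rad/s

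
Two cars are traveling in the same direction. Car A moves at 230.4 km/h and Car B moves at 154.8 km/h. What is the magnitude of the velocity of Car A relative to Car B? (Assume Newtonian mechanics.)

v_rel = |v_A - v_B| = |230.4 - 154.8| = 75.6 km/h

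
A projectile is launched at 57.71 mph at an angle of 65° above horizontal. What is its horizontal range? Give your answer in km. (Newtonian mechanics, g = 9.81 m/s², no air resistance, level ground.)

v₀ = 57.71 mph × 0.44704 = 25.7987 m/s
R = v₀² × sin(2θ) / g = 25.7987² × sin(2 × 65°) / 9.81 = 665.573 × 0.766044 / 9.81 = 51.9733 m
R = 51.9733 m / 1000.0 = 0.05197 km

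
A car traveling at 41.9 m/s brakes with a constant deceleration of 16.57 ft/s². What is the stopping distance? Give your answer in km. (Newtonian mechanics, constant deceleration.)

a = 16.57 ft/s² × 0.3048 = 5.05054 m/s²
d = v₀² / (2a) = 41.9² / (2 × 5.05054) = 1755.61 / 10.1011 = 173.804 m
d = 173.804 m / 1000.0 = 0.1738 km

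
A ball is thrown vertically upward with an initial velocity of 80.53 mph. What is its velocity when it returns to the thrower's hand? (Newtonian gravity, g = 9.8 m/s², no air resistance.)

By conservation of energy (no air resistance), the ball returns to the throw height with the same speed as launch, but directed downward.
|v_ground| = v₀ = 80.53 mph
v_ground = 80.53 mph (downward)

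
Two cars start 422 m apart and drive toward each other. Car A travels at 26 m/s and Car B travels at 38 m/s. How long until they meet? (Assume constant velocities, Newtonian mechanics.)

Combined speed: v_combined = 26 + 38 = 64 m/s
Time to meet: t = d/v_combined = 422/64 = 6.59 s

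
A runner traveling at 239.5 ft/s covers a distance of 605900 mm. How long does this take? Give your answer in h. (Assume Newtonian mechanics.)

d = 605900 mm × 0.001 = 605.9 m
v = 239.5 ft/s × 0.3048 = 72.9996 m/s
t = d / v = 605.9 / 72.9996 = 8.30005 s
t = 8.30005 s / 3600.0 = 0.002306 h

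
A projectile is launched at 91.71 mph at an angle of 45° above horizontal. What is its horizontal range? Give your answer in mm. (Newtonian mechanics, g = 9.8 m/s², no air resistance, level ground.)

v₀ = 91.71 mph × 0.44704 = 40.998 m/s
R = v₀² × sin(2θ) / g = 40.998² × sin(2 × 45°) / 9.8 = 1680.84 × 1.0 / 9.8 = 171.514 m
R = 171.514 m / 0.001 = 171500 mm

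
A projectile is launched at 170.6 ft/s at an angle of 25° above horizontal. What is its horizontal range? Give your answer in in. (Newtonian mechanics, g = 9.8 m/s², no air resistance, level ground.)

v₀ = 170.6 ft/s × 0.3048 = 51.9989 m/s
R = v₀² × sin(2θ) / g = 51.9989² × sin(2 × 25°) / 9.8 = 2703.89 × 0.766044 / 9.8 = 211.357 m
R = 211.357 m / 0.0254 = 8321 in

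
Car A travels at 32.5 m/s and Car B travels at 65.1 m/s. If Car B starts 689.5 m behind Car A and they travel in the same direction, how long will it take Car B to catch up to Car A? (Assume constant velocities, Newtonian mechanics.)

Relative speed: v_rel = 65.1 - 32.5 = 32.6 m/s
Time to catch: t = d₀/v_rel = 689.5/32.6 = 21.15 s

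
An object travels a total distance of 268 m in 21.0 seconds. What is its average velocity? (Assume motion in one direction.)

v_avg = Δd / Δt = 268 / 21.0 = 12.76 m/s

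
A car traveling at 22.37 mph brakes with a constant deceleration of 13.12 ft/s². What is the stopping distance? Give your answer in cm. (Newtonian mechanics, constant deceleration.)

v₀ = 22.37 mph × 0.44704 = 10.0003 m/s
a = 13.12 ft/s² × 0.3048 = 3.99898 m/s²
d = v₀² / (2a) = 10.0003² / (2 × 3.99898) = 100.006 / 7.99796 = 12.5039 m
d = 12.5039 m / 0.01 = 1250 cm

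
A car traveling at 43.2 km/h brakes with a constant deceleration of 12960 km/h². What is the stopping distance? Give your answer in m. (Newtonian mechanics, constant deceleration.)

v₀ = 43.2 km/h × 0.2777777777777778 = 12.0 m/s
a = 12960 km/h² × 7.716049382716049e-05 = 1.0 m/s²
d = v₀² / (2a) = 12.0² / (2 × 1.0) = 144.0 / 2.0 = 72.0 m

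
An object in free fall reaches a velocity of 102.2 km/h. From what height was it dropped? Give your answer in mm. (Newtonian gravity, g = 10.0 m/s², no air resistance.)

v = 102.2 km/h × 0.2777777777777778 = 28.3889 m/s
h = v² / (2g) = 28.3889² / (2 × 10.0) = 40.2965 m
h = 40.2965 m / 0.001 = 40300 mm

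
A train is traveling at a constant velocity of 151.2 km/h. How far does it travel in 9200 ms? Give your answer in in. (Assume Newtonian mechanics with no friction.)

v = 151.2 km/h × 0.2777777777777778 = 42.0 m/s
t = 9200 ms × 0.001 = 9.2 s
d = v × t = 42.0 × 9.2 = 386.4 m
d = 386.4 m / 0.0254 = 15210 in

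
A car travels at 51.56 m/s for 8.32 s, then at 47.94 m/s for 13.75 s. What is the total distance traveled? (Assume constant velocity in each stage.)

d₁ = v₁t₁ = 51.56 × 8.32 = 428.9792 m
d₂ = v₂t₂ = 47.94 × 13.75 = 659.175 m
d_total = 428.9792 + 659.175 = 1088.15 m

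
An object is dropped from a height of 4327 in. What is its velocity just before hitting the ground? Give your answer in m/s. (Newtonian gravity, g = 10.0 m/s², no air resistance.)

h = 4327 in × 0.0254 = 109.906 m
v = √(2gh) = √(2 × 10.0 × 109.906) = 46.88 m/s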